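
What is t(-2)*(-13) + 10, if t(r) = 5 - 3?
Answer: -16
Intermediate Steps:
t(r) = 2
t(-2)*(-13) + 10 = 2*(-13) + 10 = -26 + 10 = -16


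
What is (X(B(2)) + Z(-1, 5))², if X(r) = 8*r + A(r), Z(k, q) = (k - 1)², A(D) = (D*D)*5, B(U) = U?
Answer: 1600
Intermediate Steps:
A(D) = 5*D² (A(D) = D²*5 = 5*D²)
Z(k, q) = (-1 + k)²
X(r) = 5*r² + 8*r (X(r) = 8*r + 5*r² = 5*r² + 8*r)
(X(B(2)) + Z(-1, 5))² = (2*(8 + 5*2) + (-1 - 1)²)² = (2*(8 + 10) + (-2)²)² = (2*18 + 4)² = (36 + 4)² = 40² = 1600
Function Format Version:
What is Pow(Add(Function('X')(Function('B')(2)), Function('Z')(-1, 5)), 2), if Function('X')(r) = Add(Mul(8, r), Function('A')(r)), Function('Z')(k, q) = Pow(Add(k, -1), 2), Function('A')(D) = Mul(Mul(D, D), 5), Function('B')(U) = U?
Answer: 1600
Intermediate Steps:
Function('A')(D) = Mul(5, Pow(D, 2)) (Function('A')(D) = Mul(Pow(D, 2), 5) = Mul(5, Pow(D, 2)))
Function('Z')(k, q) = Pow(Add(-1, k), 2)
Function('X')(r) = Add(Mul(5, Pow(r, 2)), Mul(8, r)) (Function('X')(r) = Add(Mul(8, r), Mul(5, Pow(r, 2))) = Add(Mul(5, Pow(r, 2)), Mul(8, r)))
Pow(Add(Function('X')(Function('B')(2)), Function('Z')(-1, 5)), 2) = Pow(Add(Mul(2, Add(8, Mul(5, 2))), Pow(Add(-1, -1), 2)), 2) = Pow(Add(Mul(2, Add(8, 10)), Pow(-2, 2)), 2) = Pow(Add(Mul(2, 18), 4), 2) = Pow(Add(36, 4), 2) = Pow(40, 2) = 1600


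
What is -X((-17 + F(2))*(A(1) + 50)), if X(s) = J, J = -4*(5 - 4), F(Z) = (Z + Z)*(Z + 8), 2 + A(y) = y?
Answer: 4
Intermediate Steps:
A(y) = -2 + y
F(Z) = 2*Z*(8 + Z) (F(Z) = (2*Z)*(8 + Z) = 2*Z*(8 + Z))
J = -4 (J = -4*1 = -4)
X(s) = -4
-X((-17 + F(2))*(A(1) + 50)) = -1*(-4) = 4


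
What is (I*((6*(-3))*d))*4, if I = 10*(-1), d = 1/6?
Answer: 120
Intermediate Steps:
d = ⅙ ≈ 0.16667
I = -10
(I*((6*(-3))*d))*4 = -10*6*(-3)/6*4 = -(-180)/6*4 = -10*(-3)*4 = 30*4 = 120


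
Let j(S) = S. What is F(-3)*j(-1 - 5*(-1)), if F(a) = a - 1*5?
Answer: -32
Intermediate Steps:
F(a) = -5 + a (F(a) = a - 5 = -5 + a)
F(-3)*j(-1 - 5*(-1)) = (-5 - 3)*(-1 - 5*(-1)) = -8*(-1 + 5) = -8*4 = -32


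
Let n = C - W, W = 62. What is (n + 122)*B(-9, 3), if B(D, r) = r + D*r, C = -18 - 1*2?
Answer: -960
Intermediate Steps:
C = -20 (C = -18 - 2 = -20)
n = -82 (n = -20 - 1*62 = -20 - 62 = -82)
(n + 122)*B(-9, 3) = (-82 + 122)*(3*(1 - 9)) = 40*(3*(-8)) = 40*(-24) = -960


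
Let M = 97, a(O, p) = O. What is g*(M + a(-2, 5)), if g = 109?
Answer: 10355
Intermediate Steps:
g*(M + a(-2, 5)) = 109*(97 - 2) = 109*95 = 10355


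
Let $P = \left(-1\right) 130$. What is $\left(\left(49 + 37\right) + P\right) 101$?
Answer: $-4444$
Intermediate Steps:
$P = -130$
$\left(\left(49 + 37\right) + P\right) 101 = \left(\left(49 + 37\right) - 130\right) 101 = \left(86 - 130\right) 101 = \left(-44\right) 101 = -4444$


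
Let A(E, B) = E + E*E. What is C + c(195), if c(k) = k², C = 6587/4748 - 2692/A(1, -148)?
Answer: 174158479/4748 ≈ 36680.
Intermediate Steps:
A(E, B) = E + E²
C = -6384221/4748 (C = 6587/4748 - 2692/(1 + 1) = 6587*(1/4748) - 2692/(1*2) = 6587/4748 - 2692/2 = 6587/4748 - 2692*½ = 6587/4748 - 1346 = -6384221/4748 ≈ -1344.6)
C + c(195) = -6384221/4748 + 195² = -6384221/4748 + 38025 = 174158479/4748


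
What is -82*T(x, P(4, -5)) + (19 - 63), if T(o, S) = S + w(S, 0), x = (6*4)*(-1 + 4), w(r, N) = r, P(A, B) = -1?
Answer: 120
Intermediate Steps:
x = 72 (x = 24*3 = 72)
T(o, S) = 2*S (T(o, S) = S + S = 2*S)
-82*T(x, P(4, -5)) + (19 - 63) = -164*(-1) + (19 - 63) = -82*(-2) - 44 = 164 - 44 = 120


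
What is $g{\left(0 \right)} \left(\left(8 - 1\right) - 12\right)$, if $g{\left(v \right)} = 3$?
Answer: $-15$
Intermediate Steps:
$g{\left(0 \right)} \left(\left(8 - 1\right) - 12\right) = 3 \left(\left(8 - 1\right) - 12\right) = 3 \left(7 - 12\right) = 3 \left(-5\right) = -15$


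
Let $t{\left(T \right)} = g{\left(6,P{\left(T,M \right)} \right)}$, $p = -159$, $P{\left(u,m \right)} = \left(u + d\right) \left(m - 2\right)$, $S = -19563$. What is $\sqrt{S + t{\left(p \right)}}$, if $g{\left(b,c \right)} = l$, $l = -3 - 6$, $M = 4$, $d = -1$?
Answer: $2 i \sqrt{4893} \approx 139.9 i$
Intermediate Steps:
$l = -9$ ($l = -3 - 6 = -9$)
$P{\left(u,m \right)} = \left(-1 + u\right) \left(-2 + m\right)$ ($P{\left(u,m \right)} = \left(u - 1\right) \left(m - 2\right) = \left(-1 + u\right) \left(-2 + m\right)$)
$g{\left(b,c \right)} = -9$
$t{\left(T \right)} = -9$
$\sqrt{S + t{\left(p \right)}} = \sqrt{-19563 - 9} = \sqrt{-19572} = 2 i \sqrt{4893}$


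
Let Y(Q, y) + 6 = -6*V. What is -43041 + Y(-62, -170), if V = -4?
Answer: -43023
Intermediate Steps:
Y(Q, y) = 18 (Y(Q, y) = -6 - 6*(-4) = -6 + 24 = 18)
-43041 + Y(-62, -170) = -43041 + 18 = -43023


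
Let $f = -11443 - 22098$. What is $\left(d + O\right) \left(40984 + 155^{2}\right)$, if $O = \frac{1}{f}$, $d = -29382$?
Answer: $- \frac{64066477609967}{33541} \approx -1.9101 \cdot 10^{9}$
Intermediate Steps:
$f = -33541$ ($f = -11443 - 22098 = -33541$)
$O = - \frac{1}{33541}$ ($O = \frac{1}{-33541} = - \frac{1}{33541} \approx -2.9814 \cdot 10^{-5}$)
$\left(d + O\right) \left(40984 + 155^{2}\right) = \left(-29382 - \frac{1}{33541}\right) \left(40984 + 155^{2}\right) = - \frac{985501663 \left(40984 + 24025\right)}{33541} = \left(- \frac{985501663}{33541}\right) 65009 = - \frac{64066477609967}{33541}$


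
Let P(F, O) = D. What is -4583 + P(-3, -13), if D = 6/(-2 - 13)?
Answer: -22917/5 ≈ -4583.4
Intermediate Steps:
D = -⅖ (D = 6/(-15) = 6*(-1/15) = -⅖ ≈ -0.40000)
P(F, O) = -⅖
-4583 + P(-3, -13) = -4583 - ⅖ = -22917/5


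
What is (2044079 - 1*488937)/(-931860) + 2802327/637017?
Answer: 270120757801/98935110270 ≈ 2.7303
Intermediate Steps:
(2044079 - 1*488937)/(-931860) + 2802327/637017 = (2044079 - 488937)*(-1/931860) + 2802327*(1/637017) = 1555142*(-1/931860) + 934109/212339 = -777571/465930 + 934109/212339 = 270120757801/98935110270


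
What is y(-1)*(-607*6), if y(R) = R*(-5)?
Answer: -18210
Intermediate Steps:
y(R) = -5*R
y(-1)*(-607*6) = (-5*(-1))*(-607*6) = 5*(-3642) = -18210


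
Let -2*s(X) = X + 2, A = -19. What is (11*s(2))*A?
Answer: 418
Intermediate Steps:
s(X) = -1 - X/2 (s(X) = -(X + 2)/2 = -(2 + X)/2 = -1 - X/2)
(11*s(2))*A = (11*(-1 - ½*2))*(-19) = (11*(-1 - 1))*(-19) = (11*(-2))*(-19) = -22*(-19) = 418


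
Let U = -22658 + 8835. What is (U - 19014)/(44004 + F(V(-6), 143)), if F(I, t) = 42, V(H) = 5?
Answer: -32837/44046 ≈ -0.74552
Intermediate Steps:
U = -13823
(U - 19014)/(44004 + F(V(-6), 143)) = (-13823 - 19014)/(44004 + 42) = -32837/44046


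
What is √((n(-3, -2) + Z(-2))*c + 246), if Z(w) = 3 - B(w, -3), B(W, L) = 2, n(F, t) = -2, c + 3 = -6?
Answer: √255 ≈ 15.969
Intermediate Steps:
c = -9 (c = -3 - 6 = -9)
Z(w) = 1 (Z(w) = 3 - 1*2 = 3 - 2 = 1)
√((n(-3, -2) + Z(-2))*c + 246) = √((-2 + 1)*(-9) + 246) = √(-1*(-9) + 246) = √(9 + 246) = √255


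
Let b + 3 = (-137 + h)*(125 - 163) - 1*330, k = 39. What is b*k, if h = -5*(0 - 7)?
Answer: 138177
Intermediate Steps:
h = 35 (h = -5*(-7) = 35)
b = 3543 (b = -3 + ((-137 + 35)*(125 - 163) - 1*330) = -3 + (-102*(-38) - 330) = -3 + (3876 - 330) = -3 + 3546 = 3543)
b*k = 3543*39 = 138177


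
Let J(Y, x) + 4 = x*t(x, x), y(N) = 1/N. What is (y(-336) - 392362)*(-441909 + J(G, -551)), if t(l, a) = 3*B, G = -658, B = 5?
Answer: 29674300618337/168 ≈ 1.7663e+11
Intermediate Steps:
t(l, a) = 15 (t(l, a) = 3*5 = 15)
J(Y, x) = -4 + 15*x (J(Y, x) = -4 + x*15 = -4 + 15*x)
(y(-336) - 392362)*(-441909 + J(G, -551)) = (1/(-336) - 392362)*(-441909 + (-4 + 15*(-551))) = (-1/336 - 392362)*(-441909 + (-4 - 8265)) = -131833633*(-441909 - 8269)/336 = -131833633/336*(-450178) = 29674300618337/168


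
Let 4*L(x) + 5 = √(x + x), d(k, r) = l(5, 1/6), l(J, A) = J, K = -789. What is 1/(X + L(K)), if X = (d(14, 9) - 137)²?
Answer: 278764/4856837059 - 4*I*√1578/4856837059 ≈ 5.7396e-5 - 3.2716e-8*I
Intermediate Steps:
d(k, r) = 5
L(x) = -5/4 + √2*√x/4 (L(x) = -5/4 + √(x + x)/4 = -5/4 + √(2*x)/4 = -5/4 + (√2*√x)/4 = -5/4 + √2*√x/4)
X = 17424 (X = (5 - 137)² = (-132)² = 17424)
1/(X + L(K)) = 1/(17424 + (-5/4 + √2*√(-789)/4)) = 1/(17424 + (-5/4 + √2*(I*√789)/4)) = 1/(17424 + (-5/4 + I*√1578/4)) = 1/(69691/4 + I*√1578/4)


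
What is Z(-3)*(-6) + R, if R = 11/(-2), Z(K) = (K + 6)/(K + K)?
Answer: -5/2 ≈ -2.5000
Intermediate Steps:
Z(K) = (6 + K)/(2*K) (Z(K) = (6 + K)/((2*K)) = (6 + K)*(1/(2*K)) = (6 + K)/(2*K))
R = -11/2 (R = 11*(-1/2) = -11/2 ≈ -5.5000)
Z(-3)*(-6) + R = ((1/2)*(6 - 3)/(-3))*(-6) - 11/2 = ((1/2)*(-1/3)*3)*(-6) - 11/2 = -1/2*(-6) - 11/2 = 3 - 11/2 = -5/2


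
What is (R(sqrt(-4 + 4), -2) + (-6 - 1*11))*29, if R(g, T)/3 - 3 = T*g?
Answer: -232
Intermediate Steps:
R(g, T) = 9 + 3*T*g (R(g, T) = 9 + 3*(T*g) = 9 + 3*T*g)
(R(sqrt(-4 + 4), -2) + (-6 - 1*11))*29 = ((9 + 3*(-2)*sqrt(-4 + 4)) + (-6 - 1*11))*29 = ((9 + 3*(-2)*sqrt(0)) + (-6 - 11))*29 = ((9 + 3*(-2)*0) - 17)*29 = ((9 + 0) - 17)*29 = (9 - 17)*29 = -8*29 = -232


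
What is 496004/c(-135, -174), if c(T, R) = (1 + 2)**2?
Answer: 496004/9 ≈ 55112.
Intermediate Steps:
c(T, R) = 9 (c(T, R) = 3**2 = 9)
496004/c(-135, -174) = 496004/9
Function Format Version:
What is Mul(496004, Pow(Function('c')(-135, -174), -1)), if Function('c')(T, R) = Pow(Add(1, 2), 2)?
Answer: Rational(496004, 9) ≈ 55112.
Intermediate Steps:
Function('c')(T, R) = 9 (Function('c')(T, R) = Pow(3, 2) = 9)
Mul(496004, Pow(Function('c')(-135, -174), -1)) = Mul(496004, Pow(9, -1)) = Mul(496004, Rational(1, 9)) = Rational(496004, 9)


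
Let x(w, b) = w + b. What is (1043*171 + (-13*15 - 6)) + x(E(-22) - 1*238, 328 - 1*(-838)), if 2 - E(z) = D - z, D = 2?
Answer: 179058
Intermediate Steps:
E(z) = z (E(z) = 2 - (2 - z) = 2 + (-2 + z) = z)
x(w, b) = b + w
(1043*171 + (-13*15 - 6)) + x(E(-22) - 1*238, 328 - 1*(-838)) = (1043*171 + (-13*15 - 6)) + ((328 - 1*(-838)) + (-22 - 1*238)) = (178353 + (-195 - 6)) + ((328 + 838) + (-22 - 238)) = (178353 - 201) + (1166 - 260) = 178152 + 906 = 179058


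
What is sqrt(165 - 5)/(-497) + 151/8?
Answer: 151/8 - 4*sqrt(10)/497 ≈ 18.850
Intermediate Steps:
sqrt(165 - 5)/(-497) + 151/8 = sqrt(160)*(-1/497) + 151*(1/8) = (4*sqrt(10))*(-1/497) + 151/8 = -4*sqrt(10)/497 + 151/8 = 151/8 - 4*sqrt(10)/497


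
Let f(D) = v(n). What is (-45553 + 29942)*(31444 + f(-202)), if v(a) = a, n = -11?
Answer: -490700563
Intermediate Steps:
f(D) = -11
(-45553 + 29942)*(31444 + f(-202)) = (-45553 + 29942)*(31444 - 11) = -15611*31433 = -490700563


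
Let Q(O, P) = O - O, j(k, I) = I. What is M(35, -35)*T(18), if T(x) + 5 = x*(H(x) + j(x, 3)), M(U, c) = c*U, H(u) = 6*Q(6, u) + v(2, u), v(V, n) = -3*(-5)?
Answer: -390775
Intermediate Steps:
v(V, n) = 15
Q(O, P) = 0
H(u) = 15 (H(u) = 6*0 + 15 = 0 + 15 = 15)
M(U, c) = U*c
T(x) = -5 + 18*x (T(x) = -5 + x*(15 + 3) = -5 + x*18 = -5 + 18*x)
M(35, -35)*T(18) = (35*(-35))*(-5 + 18*18) = -1225*(-5 + 324) = -1225*319 = -390775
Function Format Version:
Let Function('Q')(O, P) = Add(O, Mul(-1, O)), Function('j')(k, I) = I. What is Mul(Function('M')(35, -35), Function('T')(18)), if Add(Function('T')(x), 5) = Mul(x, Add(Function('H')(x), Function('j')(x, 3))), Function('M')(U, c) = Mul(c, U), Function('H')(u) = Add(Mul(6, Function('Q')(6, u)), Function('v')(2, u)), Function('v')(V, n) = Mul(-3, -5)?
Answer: -390775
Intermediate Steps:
Function('v')(V, n) = 15
Function('Q')(O, P) = 0
Function('H')(u) = 15 (Function('H')(u) = Add(Mul(6, 0), 15) = Add(0, 15) = 15)
Function('M')(U, c) = Mul(U, c)
Function('T')(x) = Add(-5, Mul(18, x)) (Function('T')(x) = Add(-5, Mul(x, Add(15, 3))) = Add(-5, Mul(x, 18)) = Add(-5, Mul(18, x)))
Mul(Function('M')(35, -35), Function('T')(18)) = Mul(Mul(35, -35), Add(-5, Mul(18, 18))) = Mul(-1225, Add(-5, 324)) = Mul(-1225, 319) = -390775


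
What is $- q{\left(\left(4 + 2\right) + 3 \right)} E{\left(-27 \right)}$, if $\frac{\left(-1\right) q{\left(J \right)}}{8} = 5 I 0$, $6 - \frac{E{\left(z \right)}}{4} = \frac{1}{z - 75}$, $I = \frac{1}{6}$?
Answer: $0$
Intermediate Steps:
$I = \frac{1}{6} \approx 0.16667$
$E{\left(z \right)} = 24 - \frac{4}{-75 + z}$ ($E{\left(z \right)} = 24 - \frac{4}{z - 75} = 24 - \frac{4}{-75 + z}$)
$q{\left(J \right)} = 0$ ($q{\left(J \right)} = - 8 \cdot 5 \cdot \frac{1}{6} \cdot 0 = - 8 \cdot \frac{5}{6} \cdot 0 = \left(-8\right) 0 = 0$)
$- q{\left(\left(4 + 2\right) + 3 \right)} E{\left(-27 \right)} = \left(-1\right) 0 \frac{4 \left(-451 + 6 \left(-27\right)\right)}{-75 - 27} = 0 \frac{4 \left(-451 - 162\right)}{-102} = 0 \cdot 4 \left(- \frac{1}{102}\right) \left(-613\right) = 0 \cdot \frac{1226}{51} = 0$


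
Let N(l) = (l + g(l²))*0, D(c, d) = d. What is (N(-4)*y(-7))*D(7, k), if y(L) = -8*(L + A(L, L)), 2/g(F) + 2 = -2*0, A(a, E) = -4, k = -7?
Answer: 0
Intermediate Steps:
g(F) = -1 (g(F) = 2/(-2 - 2*0) = 2/(-2 + 0) = 2/(-2) = 2*(-½) = -1)
y(L) = 32 - 8*L (y(L) = -8*(L - 4) = -8*(-4 + L) = 32 - 8*L)
N(l) = 0 (N(l) = (l - 1)*0 = (-1 + l)*0 = 0)
(N(-4)*y(-7))*D(7, k) = (0*(32 - 8*(-7)))*(-7) = (0*(32 + 56))*(-7) = (0*88)*(-7) = 0*(-7) = 0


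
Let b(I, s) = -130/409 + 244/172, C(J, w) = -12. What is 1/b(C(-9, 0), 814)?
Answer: 17587/19359 ≈ 0.90847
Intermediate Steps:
b(I, s) = 19359/17587 (b(I, s) = -130*1/409 + 244*(1/172) = -130/409 + 61/43 = 19359/17587)
1/b(C(-9, 0), 814) = 1/(19359/17587) = 17587/19359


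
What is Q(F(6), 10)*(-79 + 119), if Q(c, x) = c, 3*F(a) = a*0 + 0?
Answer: 0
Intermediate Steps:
F(a) = 0 (F(a) = (a*0 + 0)/3 = (0 + 0)/3 = (1/3)*0 = 0)
Q(F(6), 10)*(-79 + 119) = 0*(-79 + 119) = 0*40 = 0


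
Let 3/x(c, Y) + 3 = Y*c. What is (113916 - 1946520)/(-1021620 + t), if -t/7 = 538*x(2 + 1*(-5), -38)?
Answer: 33903174/18901853 ≈ 1.7936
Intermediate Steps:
x(c, Y) = 3/(-3 + Y*c)
t = -3766/37 (t = -3766*3/(-3 - 38*(2 + 1*(-5))) = -3766*3/(-3 - 38*(2 - 5)) = -3766*3/(-3 - 38*(-3)) = -3766*3/(-3 + 114) = -3766*3/111 = -3766*3*(1/111) = -3766/37 ≈ -101.78)
(113916 - 1946520)/(-1021620 + t) = (113916 - 1946520)/(-1021620 - 3766/37) = -1832604/(-37803706/37) = -1832604*(-37/37803706) = 33903174/18901853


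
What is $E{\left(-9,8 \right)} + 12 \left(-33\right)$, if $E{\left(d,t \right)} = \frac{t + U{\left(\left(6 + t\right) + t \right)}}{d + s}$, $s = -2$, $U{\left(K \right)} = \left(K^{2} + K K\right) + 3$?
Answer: $-485$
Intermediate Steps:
$U{\left(K \right)} = 3 + 2 K^{2}$ ($U{\left(K \right)} = \left(K^{2} + K^{2}\right) + 3 = 2 K^{2} + 3 = 3 + 2 K^{2}$)
$E{\left(d,t \right)} = \frac{3 + t + 2 \left(6 + 2 t\right)^{2}}{-2 + d}$ ($E{\left(d,t \right)} = \frac{t + \left(3 + 2 \left(\left(6 + t\right) + t\right)^{2}\right)}{d - 2} = \frac{t + \left(3 + 2 \left(6 + 2 t\right)^{2}\right)}{-2 + d} = \frac{3 + t + 2 \left(6 + 2 t\right)^{2}}{-2 + d}$)
$E{\left(-9,8 \right)} + 12 \left(-33\right) = \frac{3 + 8 + 8 \left(3 + 8\right)^{2}}{-2 - 9} + 12 \left(-33\right) = \frac{3 + 8 + 8 \cdot 11^{2}}{-11} - 396 = - \frac{3 + 8 + 8 \cdot 121}{11} - 396 = - \frac{3 + 8 + 968}{11} - 396 = \left(- \frac{1}{11}\right) 979 - 396 = -89 - 396 = -485$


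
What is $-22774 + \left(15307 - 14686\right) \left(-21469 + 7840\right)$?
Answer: $-8486383$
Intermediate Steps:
$-22774 + \left(15307 - 14686\right) \left(-21469 + 7840\right) = -22774 + \left(15307 - 14686\right) \left(-13629\right) = -22774 + 621 \left(-13629\right) = -22774 - 8463609 = -8486383$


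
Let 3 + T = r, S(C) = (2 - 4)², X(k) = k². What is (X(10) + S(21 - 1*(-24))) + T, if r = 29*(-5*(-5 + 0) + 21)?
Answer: 1435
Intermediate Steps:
S(C) = 4 (S(C) = (-2)² = 4)
r = 1334 (r = 29*(-5*(-5) + 21) = 29*(25 + 21) = 29*46 = 1334)
T = 1331 (T = -3 + 1334 = 1331)
(X(10) + S(21 - 1*(-24))) + T = (10² + 4) + 1331 = (100 + 4) + 1331 = 104 + 1331 = 1435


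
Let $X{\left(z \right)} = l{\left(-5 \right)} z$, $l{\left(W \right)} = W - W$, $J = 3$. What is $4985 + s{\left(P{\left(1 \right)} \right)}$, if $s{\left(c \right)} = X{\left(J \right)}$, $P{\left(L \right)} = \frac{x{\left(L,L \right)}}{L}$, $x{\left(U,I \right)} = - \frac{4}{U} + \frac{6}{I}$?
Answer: $4985$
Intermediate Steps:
$l{\left(W \right)} = 0$
$P{\left(L \right)} = \frac{2}{L^{2}}$ ($P{\left(L \right)} = \frac{- \frac{4}{L} + \frac{6}{L}}{L} = \frac{2 \frac{1}{L}}{L} = \frac{2}{L^{2}}$)
$X{\left(z \right)} = 0$ ($X{\left(z \right)} = 0 z = 0$)
$s{\left(c \right)} = 0$
$4985 + s{\left(P{\left(1 \right)} \right)} = 4985 + 0 = 4985$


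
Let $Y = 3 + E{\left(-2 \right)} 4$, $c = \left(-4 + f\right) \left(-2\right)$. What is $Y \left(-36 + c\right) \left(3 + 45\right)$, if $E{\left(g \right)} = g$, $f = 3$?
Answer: $8160$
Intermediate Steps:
$c = 2$ ($c = \left(-4 + 3\right) \left(-2\right) = \left(-1\right) \left(-2\right) = 2$)
$Y = -5$ ($Y = 3 - 8 = -5$)
$Y \left(-36 + c\right) \left(3 + 45\right) = - 5 \left(-36 + 2\right) \left(3 + 45\right) = - 5 \left(\left(-34\right) 48\right) = \left(-5\right) \left(-1632\right) = 8160$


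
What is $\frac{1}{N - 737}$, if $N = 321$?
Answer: $- \frac{1}{416} \approx -0.0024038$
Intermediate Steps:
$\frac{1}{N - 737} = \frac{1}{321 - 737} = \frac{1}{-416} = - \frac{1}{416}$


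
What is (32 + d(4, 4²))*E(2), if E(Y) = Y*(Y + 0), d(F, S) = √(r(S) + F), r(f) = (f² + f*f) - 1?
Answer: 128 + 4*√515 ≈ 218.77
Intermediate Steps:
r(f) = -1 + 2*f² (r(f) = (f² + f²) - 1 = 2*f² - 1 = -1 + 2*f²)
d(F, S) = √(-1 + F + 2*S²) (d(F, S) = √((-1 + 2*S²) + F) = √(-1 + F + 2*S²))
E(Y) = Y² (E(Y) = Y*Y = Y²)
(32 + d(4, 4²))*E(2) = (32 + √(-1 + 4 + 2*(4²)²))*2² = (32 + √(-1 + 4 + 2*16²))*4 = (32 + √(-1 + 4 + 2*256))*4 = (32 + √(-1 + 4 + 512))*4 = (32 + √515)*4 = 128 + 4*√515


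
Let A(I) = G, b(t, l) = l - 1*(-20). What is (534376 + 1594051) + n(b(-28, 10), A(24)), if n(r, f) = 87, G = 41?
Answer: 2128514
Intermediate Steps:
b(t, l) = 20 + l (b(t, l) = l + 20 = 20 + l)
A(I) = 41
(534376 + 1594051) + n(b(-28, 10), A(24)) = (534376 + 1594051) + 87 = 2128427 + 87 = 2128514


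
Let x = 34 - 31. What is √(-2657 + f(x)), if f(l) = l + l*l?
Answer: 23*I*√5 ≈ 51.43*I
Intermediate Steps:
x = 3
f(l) = l + l²
√(-2657 + f(x)) = √(-2657 + 3*(1 + 3)) = √(-2657 + 3*4) = √(-2657 + 12) = √(-2645) = 23*I*√5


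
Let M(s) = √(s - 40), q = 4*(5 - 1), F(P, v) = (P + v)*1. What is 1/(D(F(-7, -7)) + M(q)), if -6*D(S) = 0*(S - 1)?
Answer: -I*√6/12 ≈ -0.20412*I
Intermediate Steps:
F(P, v) = P + v
D(S) = 0 (D(S) = -0*(S - 1) = -0*(-1 + S) = -⅙*0 = 0)
q = 16 (q = 4*4 = 16)
M(s) = √(-40 + s)
1/(D(F(-7, -7)) + M(q)) = 1/(0 + √(-40 + 16)) = 1/(0 + √(-24)) = 1/(0 + 2*I*√6) = 1/(2*I*√6) = -I*√6/12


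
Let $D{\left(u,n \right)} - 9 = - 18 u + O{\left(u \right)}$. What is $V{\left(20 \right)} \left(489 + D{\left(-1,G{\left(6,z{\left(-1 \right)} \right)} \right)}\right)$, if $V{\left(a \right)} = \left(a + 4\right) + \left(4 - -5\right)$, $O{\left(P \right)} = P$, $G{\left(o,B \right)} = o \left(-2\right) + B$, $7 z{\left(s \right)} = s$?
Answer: $16995$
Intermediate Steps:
$z{\left(s \right)} = \frac{s}{7}$
$G{\left(o,B \right)} = B - 2 o$ ($G{\left(o,B \right)} = - 2 o + B = B - 2 o$)
$D{\left(u,n \right)} = 9 - 17 u$ ($D{\left(u,n \right)} = 9 + \left(- 18 u + u\right) = 9 - 17 u$)
$V{\left(a \right)} = 13 + a$ ($V{\left(a \right)} = \left(4 + a\right) + \left(4 + 5\right) = \left(4 + a\right) + 9 = 13 + a$)
$V{\left(20 \right)} \left(489 + D{\left(-1,G{\left(6,z{\left(-1 \right)} \right)} \right)}\right) = \left(13 + 20\right) \left(489 + \left(9 - -17\right)\right) = 33 \left(489 + \left(9 + 17\right)\right) = 33 \left(489 + 26\right) = 33 \cdot 515 = 16995$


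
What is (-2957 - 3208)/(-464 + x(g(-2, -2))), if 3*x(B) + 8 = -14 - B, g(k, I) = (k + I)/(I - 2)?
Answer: 3699/283 ≈ 13.071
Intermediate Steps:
g(k, I) = (I + k)/(-2 + I)
x(B) = -22/3 - B/3 (x(B) = -8/3 + (-14 - B)/3 = -8/3 + (-14/3 - B/3) = -22/3 - B/3)
(-2957 - 3208)/(-464 + x(g(-2, -2))) = (-2957 - 3208)/(-464 + (-22/3 - (-2 - 2)/(3*(-2 - 2)))) = -6165/(-464 + (-22/3 - (-4)/(3*(-4)))) = -6165/(-464 + (-22/3 - (-1)*(-4)/12)) = -6165/(-464 + (-22/3 - ⅓*1)) = -6165/(-464 + (-22/3 - ⅓)) = -6165/(-464 - 23/3) = -6165/(-1415/3) = -6165*(-3/1415) = 3699/283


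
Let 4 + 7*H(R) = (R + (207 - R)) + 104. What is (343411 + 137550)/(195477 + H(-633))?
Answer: 3366727/1368646 ≈ 2.4599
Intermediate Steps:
H(R) = 307/7 (H(R) = -4/7 + ((R + (207 - R)) + 104)/7 = -4/7 + (207 + 104)/7 = -4/7 + (⅐)*311 = -4/7 + 311/7 = 307/7)
(343411 + 137550)/(195477 + H(-633)) = (343411 + 137550)/(195477 + 307/7) = 480961/(1368646/7) = 480961*(7/1368646) = 3366727/1368646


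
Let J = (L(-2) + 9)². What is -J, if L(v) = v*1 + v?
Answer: -25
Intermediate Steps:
L(v) = 2*v (L(v) = v + v = 2*v)
J = 25 (J = (2*(-2) + 9)² = (-4 + 9)² = 5² = 25)
-J = -1*25 = -25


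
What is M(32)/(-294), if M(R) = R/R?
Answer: -1/294 ≈ -0.0034014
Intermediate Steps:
M(R) = 1
M(32)/(-294) = 1/(-294) = 1*(-1/294) = -1/294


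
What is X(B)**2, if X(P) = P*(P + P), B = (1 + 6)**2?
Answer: 23059204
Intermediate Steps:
B = 49 (B = 7**2 = 49)
X(P) = 2*P**2 (X(P) = P*(2*P) = 2*P**2)
X(B)**2 = (2*49**2)**2 = (2*2401)**2 = 4802**2 = 23059204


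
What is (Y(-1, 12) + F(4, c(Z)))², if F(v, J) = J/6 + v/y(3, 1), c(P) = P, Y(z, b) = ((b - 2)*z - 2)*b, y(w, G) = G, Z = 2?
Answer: 175561/9 ≈ 19507.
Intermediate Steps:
Y(z, b) = b*(-2 + z*(-2 + b)) (Y(z, b) = ((-2 + b)*z - 2)*b = (z*(-2 + b) - 2)*b = (-2 + z*(-2 + b))*b = b*(-2 + z*(-2 + b)))
F(v, J) = v + J/6 (F(v, J) = J/6 + v/1 = J*(⅙) + v*1 = J/6 + v = v + J/6)
(Y(-1, 12) + F(4, c(Z)))² = (12*(-2 - 2*(-1) + 12*(-1)) + (4 + (⅙)*2))² = (12*(-2 + 2 - 12) + (4 + ⅓))² = (12*(-12) + 13/3)² = (-144 + 13/3)² = (-419/3)² = 175561/9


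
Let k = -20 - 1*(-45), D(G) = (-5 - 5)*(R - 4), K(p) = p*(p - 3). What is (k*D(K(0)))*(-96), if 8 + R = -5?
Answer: -408000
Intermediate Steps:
K(p) = p*(-3 + p)
R = -13 (R = -8 - 5 = -13)
D(G) = 170 (D(G) = (-5 - 5)*(-13 - 4) = -10*(-17) = 170)
k = 25 (k = -20 + 45 = 25)
(k*D(K(0)))*(-96) = (25*170)*(-96) = 4250*(-96) = -408000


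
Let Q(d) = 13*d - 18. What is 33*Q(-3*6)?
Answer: -8316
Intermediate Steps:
Q(d) = -18 + 13*d
33*Q(-3*6) = 33*(-18 + 13*(-3*6)) = 33*(-18 + 13*(-18)) = 33*(-18 - 234) = 33*(-252) = -8316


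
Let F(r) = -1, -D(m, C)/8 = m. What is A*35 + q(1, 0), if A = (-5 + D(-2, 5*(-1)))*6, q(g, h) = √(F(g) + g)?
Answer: 2310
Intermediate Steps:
D(m, C) = -8*m
q(g, h) = √(-1 + g)
A = 66 (A = (-5 - 8*(-2))*6 = (-5 + 16)*6 = 11*6 = 66)
A*35 + q(1, 0) = 66*35 + √(-1 + 1) = 2310 + √0 = 2310 + 0 = 2310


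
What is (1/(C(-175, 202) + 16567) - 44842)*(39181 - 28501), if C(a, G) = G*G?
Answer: -27475692469080/57371 ≈ -4.7891e+8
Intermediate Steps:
C(a, G) = G²
(1/(C(-175, 202) + 16567) - 44842)*(39181 - 28501) = (1/(202² + 16567) - 44842)*(39181 - 28501) = (1/(40804 + 16567) - 44842)*10680 = (1/57371 - 44842)*10680 = -2572630381/57371*10680 = -27475692469080/57371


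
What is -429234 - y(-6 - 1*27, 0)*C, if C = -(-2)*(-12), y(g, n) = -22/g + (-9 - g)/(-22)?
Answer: -4721686/11 ≈ -4.2924e+5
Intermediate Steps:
y(g, n) = 9/22 - 22/g + g/22 (y(g, n) = -22/g + (-9 - g)*(-1/22) = -22/g + (9/22 + g/22) = 9/22 - 22/g + g/22)
C = -24 (C = -1*24 = -24)
-429234 - y(-6 - 1*27, 0)*C = -429234 - (-484 + (-6 - 1*27)*(9 + (-6 - 1*27)))/(22*(-6 - 1*27))*(-24) = -429234 - (-484 + (-6 - 27)*(9 + (-6 - 27)))/(22*(-6 - 27))*(-24) = -429234 - (1/22)*(-484 - 33*(9 - 33))/(-33)*(-24) = -429234 - (1/22)*(-1/33)*(-484 - 33*(-24))*(-24) = -429234 - (1/22)*(-1/33)*(-484 + 792)*(-24) = -429234 - (1/22)*(-1/33)*308*(-24) = -429234 - (-14)*(-24)/33 = -429234 - 1*112/11 = -429234 - 112/11 = -4721686/11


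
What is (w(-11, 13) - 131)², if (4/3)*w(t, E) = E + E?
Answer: 49729/4 ≈ 12432.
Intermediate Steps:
w(t, E) = 3*E/2 (w(t, E) = 3*(E + E)/4 = 3*(2*E)/4 = 3*E/2)
(w(-11, 13) - 131)² = ((3/2)*13 - 131)² = (39/2 - 131)² = (-223/2)² = 49729/4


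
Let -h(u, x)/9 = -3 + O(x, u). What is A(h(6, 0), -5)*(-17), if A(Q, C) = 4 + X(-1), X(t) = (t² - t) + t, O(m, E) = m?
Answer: -85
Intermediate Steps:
h(u, x) = 27 - 9*x (h(u, x) = -9*(-3 + x) = 27 - 9*x)
X(t) = t²
A(Q, C) = 5 (A(Q, C) = 4 + (-1)² = 4 + 1 = 5)
A(h(6, 0), -5)*(-17) = 5*(-17) = -85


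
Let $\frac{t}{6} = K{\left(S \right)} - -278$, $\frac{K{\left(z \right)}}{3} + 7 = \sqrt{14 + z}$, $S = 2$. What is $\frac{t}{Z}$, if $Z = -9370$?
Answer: $- \frac{807}{4685} \approx -0.17225$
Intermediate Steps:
$K{\left(z \right)} = -21 + 3 \sqrt{14 + z}$
$t = 1614$ ($t = 6 \left(\left(-21 + 3 \sqrt{14 + 2}\right) - -278\right) = 6 \left(\left(-21 + 3 \sqrt{16}\right) + 278\right) = 6 \left(\left(-21 + 3 \cdot 4\right) + 278\right) = 6 \left(\left(-21 + 12\right) + 278\right) = 6 \left(-9 + 278\right) = 6 \cdot 269 = 1614$)
$\frac{t}{Z} = \frac{1614}{-9370} = 1614 \left(- \frac{1}{9370}\right) = - \frac{807}{4685}$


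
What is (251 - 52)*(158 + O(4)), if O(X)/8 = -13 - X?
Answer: 4378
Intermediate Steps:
O(X) = -104 - 8*X (O(X) = 8*(-13 - X) = -104 - 8*X)
(251 - 52)*(158 + O(4)) = (251 - 52)*(158 + (-104 - 8*4)) = 199*(158 + (-104 - 32)) = 199*(158 - 136) = 199*22 = 4378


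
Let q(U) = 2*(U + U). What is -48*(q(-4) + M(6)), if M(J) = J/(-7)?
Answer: 5664/7 ≈ 809.14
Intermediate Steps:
M(J) = -J/7 (M(J) = J*(-1/7) = -J/7)
q(U) = 4*U (q(U) = 2*(2*U) = 4*U)
-48*(q(-4) + M(6)) = -48*(4*(-4) - 1/7*6) = -48*(-16 - 6/7) = -48*(-118/7) = 5664/7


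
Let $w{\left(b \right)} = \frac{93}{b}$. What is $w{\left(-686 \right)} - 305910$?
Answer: $- \frac{209854353}{686} \approx -3.0591 \cdot 10^{5}$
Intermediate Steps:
$w{\left(-686 \right)} - 305910 = \frac{93}{-686} - 305910 = 93 \left(- \frac{1}{686}\right) - 305910 = - \frac{93}{686} - 305910 = - \frac{209854353}{686}$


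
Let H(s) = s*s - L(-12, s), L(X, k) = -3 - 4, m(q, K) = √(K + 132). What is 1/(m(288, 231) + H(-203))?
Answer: 41216/1698758293 - 11*√3/1698758293 ≈ 2.4251e-5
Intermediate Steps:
m(q, K) = √(132 + K)
L(X, k) = -7
H(s) = 7 + s² (H(s) = s*s - 1*(-7) = s² + 7 = 7 + s²)
1/(m(288, 231) + H(-203)) = 1/(√(132 + 231) + (7 + (-203)²)) = 1/(√363 + (7 + 41209)) = 1/(11*√3 + 41216) = 1/(41216 + 11*√3)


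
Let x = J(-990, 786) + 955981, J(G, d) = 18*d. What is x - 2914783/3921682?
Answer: 3804534522195/3921682 ≈ 9.7013e+5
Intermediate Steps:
x = 970129 (x = 18*786 + 955981 = 14148 + 955981 = 970129)
x - 2914783/3921682 = 970129 - 2914783/3921682 = 3804534522195/3921682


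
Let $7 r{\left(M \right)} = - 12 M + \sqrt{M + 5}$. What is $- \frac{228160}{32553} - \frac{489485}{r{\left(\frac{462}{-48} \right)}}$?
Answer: $\frac{20 \left(- 11408 \sqrt{74} + 22313157783 i\right)}{32553 \left(\sqrt{74} - 462 i\right)} \approx -29663.0 + 552.18 i$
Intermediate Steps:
$r{\left(M \right)} = - \frac{12 M}{7} + \frac{\sqrt{5 + M}}{7}$ ($r{\left(M \right)} = \frac{- 12 M + \sqrt{M + 5}}{7} = \frac{- 12 M + \sqrt{5 + M}}{7} = \frac{\sqrt{5 + M} - 12 M}{7} = - \frac{12 M}{7} + \frac{\sqrt{5 + M}}{7}$)
$- \frac{228160}{32553} - \frac{489485}{r{\left(\frac{462}{-48} \right)}} = - \frac{228160}{32553} - \frac{489485}{- \frac{12 \frac{462}{-48}}{7} + \frac{\sqrt{5 + \frac{462}{-48}}}{7}} = \left(-228160\right) \frac{1}{32553} - \frac{489485}{- \frac{12 \cdot 462 \left(- \frac{1}{48}\right)}{7} + \frac{\sqrt{5 + 462 \left(- \frac{1}{48}\right)}}{7}} = - \frac{228160}{32553} - \frac{489485}{\left(- \frac{12}{7}\right) \left(- \frac{77}{8}\right) + \frac{\sqrt{5 - \frac{77}{8}}}{7}} = - \frac{228160}{32553} - \frac{489485}{\frac{33}{2} + \frac{\sqrt{- \frac{37}{8}}}{7}} = - \frac{228160}{32553} - \frac{489485}{\frac{33}{2} + \frac{\frac{1}{4} i \sqrt{74}}{7}} = - \frac{228160}{32553} - \frac{489485}{\frac{33}{2} + \frac{i \sqrt{74}}{28}}$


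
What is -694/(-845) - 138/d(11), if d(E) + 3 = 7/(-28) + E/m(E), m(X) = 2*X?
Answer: 474074/9295 ≈ 51.003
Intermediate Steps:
d(E) = -11/4 (d(E) = -3 + (7/(-28) + E/((2*E))) = -3 + (7*(-1/28) + E*(1/(2*E))) = -3 + (-1/4 + 1/2) = -3 + 1/4 = -11/4)
-694/(-845) - 138/d(11) = -694/(-845) - 138/(-11/4) = -694*(-1/845) - 138*(-4/11) = 694/845 + 552/11 = 474074/9295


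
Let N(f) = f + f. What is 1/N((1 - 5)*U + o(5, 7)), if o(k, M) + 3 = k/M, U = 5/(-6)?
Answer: 21/44 ≈ 0.47727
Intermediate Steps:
U = -⅚ (U = 5*(-⅙) = -⅚ ≈ -0.83333)
o(k, M) = -3 + k/M
N(f) = 2*f
1/N((1 - 5)*U + o(5, 7)) = 1/(2*((1 - 5)*(-⅚) + (-3 + 5/7))) = 1/(2*(-4*(-⅚) + (-3 + 5*(⅐)))) = 1/(2*(10/3 + (-3 + 5/7))) = 1/(2*(10/3 - 16/7)) = 1/(2*(22/21)) = 1/(44/21) = 21/44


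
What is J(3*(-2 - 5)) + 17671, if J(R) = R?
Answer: 17650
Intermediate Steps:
J(3*(-2 - 5)) + 17671 = 3*(-2 - 5) + 17671 = 3*(-7) + 17671 = -21 + 17671 = 17650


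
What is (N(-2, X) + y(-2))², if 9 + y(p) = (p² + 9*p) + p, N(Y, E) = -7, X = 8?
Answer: 1024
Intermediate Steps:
y(p) = -9 + p² + 10*p (y(p) = -9 + ((p² + 9*p) + p) = -9 + (p² + 10*p) = -9 + p² + 10*p)
(N(-2, X) + y(-2))² = (-7 + (-9 + (-2)² + 10*(-2)))² = (-7 + (-9 + 4 - 20))² = (-7 - 25)² = (-32)² = 1024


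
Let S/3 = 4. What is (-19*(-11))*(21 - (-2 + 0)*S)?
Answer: 9405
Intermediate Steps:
S = 12 (S = 3*4 = 12)
(-19*(-11))*(21 - (-2 + 0)*S) = (-19*(-11))*(21 - (-2 + 0)*12) = 209*(21 - (-2)*12) = 209*(21 - 1*(-24)) = 209*(21 + 24) = 209*45 = 9405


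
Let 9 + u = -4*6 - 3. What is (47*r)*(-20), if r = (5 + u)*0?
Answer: 0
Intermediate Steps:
u = -36 (u = -9 + (-4*6 - 3) = -9 + (-24 - 3) = -9 - 27 = -36)
r = 0 (r = (5 - 36)*0 = -31*0 = 0)
(47*r)*(-20) = (47*0)*(-20) = 0*(-20) = 0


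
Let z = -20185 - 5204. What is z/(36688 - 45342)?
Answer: 25389/8654 ≈ 2.9338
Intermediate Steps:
z = -25389
z/(36688 - 45342) = -25389/(36688 - 45342) = -25389/(-8654) = -25389*(-1/8654) = 25389/8654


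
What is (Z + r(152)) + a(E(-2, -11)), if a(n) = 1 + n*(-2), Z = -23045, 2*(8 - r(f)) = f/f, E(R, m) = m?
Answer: -46029/2 ≈ -23015.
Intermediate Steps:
r(f) = 15/2 (r(f) = 8 - f/(2*f) = 8 - ½*1 = 8 - ½ = 15/2)
a(n) = 1 - 2*n
(Z + r(152)) + a(E(-2, -11)) = (-23045 + 15/2) + (1 - 2*(-11)) = -46075/2 + (1 + 22) = -46075/2 + 23 = -46029/2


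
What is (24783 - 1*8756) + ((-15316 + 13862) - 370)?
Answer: 14203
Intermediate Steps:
(24783 - 1*8756) + ((-15316 + 13862) - 370) = (24783 - 8756) + (-1454 - 370) = 16027 - 1824 = 14203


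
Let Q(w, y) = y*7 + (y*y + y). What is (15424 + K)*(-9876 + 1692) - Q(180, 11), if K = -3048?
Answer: -101285393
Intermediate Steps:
Q(w, y) = y² + 8*y (Q(w, y) = 7*y + (y² + y) = 7*y + (y + y²) = y² + 8*y)
(15424 + K)*(-9876 + 1692) - Q(180, 11) = (15424 - 3048)*(-9876 + 1692) - 11*(8 + 11) = 12376*(-8184) - 11*19 = -101285184 - 1*209 = -101285184 - 209 = -101285393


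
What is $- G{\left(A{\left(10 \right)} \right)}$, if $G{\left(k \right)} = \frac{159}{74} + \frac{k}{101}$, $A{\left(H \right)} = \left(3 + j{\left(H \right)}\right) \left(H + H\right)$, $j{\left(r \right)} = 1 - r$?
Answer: $- \frac{7179}{7474} \approx -0.96053$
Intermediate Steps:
$A{\left(H \right)} = 2 H \left(4 - H\right)$ ($A{\left(H \right)} = \left(3 - \left(-1 + H\right)\right) \left(H + H\right) = \left(4 - H\right) 2 H = 2 H \left(4 - H\right)$)
$G{\left(k \right)} = \frac{159}{74} + \frac{k}{101}$ ($G{\left(k \right)} = 159 \cdot \frac{1}{74} + k \frac{1}{101} = \frac{159}{74} + \frac{k}{101}$)
$- G{\left(A{\left(10 \right)} \right)} = - (\frac{159}{74} + \frac{2 \cdot 10 \left(4 - 10\right)}{101}) = - (\frac{159}{74} + \frac{2 \cdot 10 \left(-6\right)}{101}) = - (\frac{159}{74} + \frac{1}{101} \left(-120\right)) = - (\frac{159}{74} - \frac{120}{101}) = \left(-1\right) \frac{7179}{7474} = - \frac{7179}{7474}$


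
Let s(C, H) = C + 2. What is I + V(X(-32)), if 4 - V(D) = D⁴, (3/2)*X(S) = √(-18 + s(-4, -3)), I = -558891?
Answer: -45276247/81 ≈ -5.5897e+5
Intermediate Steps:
s(C, H) = 2 + C
X(S) = 4*I*√5/3 (X(S) = 2*√(-18 + (2 - 4))/3 = 2*√(-18 - 2)/3 = 2*√(-20)/3 = 2*(2*I*√5)/3 = 4*I*√5/3)
V(D) = 4 - D⁴
I + V(X(-32)) = -558891 + (4 - (4*I*√5/3)⁴) = -558891 + (4 - 1*6400/81) = -558891 + (4 - 6400/81) = -558891 - 6076/81 = -45276247/81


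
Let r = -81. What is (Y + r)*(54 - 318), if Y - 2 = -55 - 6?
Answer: 36960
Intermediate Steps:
Y = -59 (Y = 2 + (-55 - 6) = 2 - 61 = -59)
(Y + r)*(54 - 318) = (-59 - 81)*(54 - 318) = -140*(-264) = 36960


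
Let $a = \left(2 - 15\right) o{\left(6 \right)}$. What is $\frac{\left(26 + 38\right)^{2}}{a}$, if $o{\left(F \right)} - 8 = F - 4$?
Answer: $- \frac{2048}{65} \approx -31.508$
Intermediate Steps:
$o{\left(F \right)} = 4 + F$ ($o{\left(F \right)} = 8 + \left(F - 4\right) = 8 + \left(-4 + F\right) = 4 + F$)
$a = -130$ ($a = \left(2 - 15\right) \left(4 + 6\right) = \left(-13\right) 10 = -130$)
$\frac{\left(26 + 38\right)^{2}}{a} = \frac{\left(26 + 38\right)^{2}}{-130} = 64^{2} \left(- \frac{1}{130}\right) = 4096 \left(- \frac{1}{130}\right) = - \frac{2048}{65}$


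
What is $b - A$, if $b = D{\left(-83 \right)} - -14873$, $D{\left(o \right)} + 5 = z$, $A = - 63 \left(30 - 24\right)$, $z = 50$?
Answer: $15296$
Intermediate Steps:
$A = -378$ ($A = \left(-63\right) 6 = -378$)
$D{\left(o \right)} = 45$ ($D{\left(o \right)} = -5 + 50 = 45$)
$b = 14918$ ($b = 45 - -14873 = 45 + 14873 = 14918$)
$b - A = 14918 - -378 = 14918 + 378 = 15296$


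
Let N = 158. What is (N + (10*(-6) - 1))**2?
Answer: 9409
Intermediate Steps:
(N + (10*(-6) - 1))**2 = (158 + (10*(-6) - 1))**2 = (158 + (-60 - 1))**2 = (158 - 61)**2 = 97**2 = 9409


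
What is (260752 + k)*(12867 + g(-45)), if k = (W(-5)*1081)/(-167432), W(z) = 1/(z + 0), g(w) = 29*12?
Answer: 576943497294843/167432 ≈ 3.4458e+9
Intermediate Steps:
g(w) = 348
W(z) = 1/z
k = 1081/837160 (k = (1081/(-5))/(-167432) = -1/5*1081*(-1/167432) = -1081/5*(-1/167432) = 1081/837160 ≈ 0.0012913)
(260752 + k)*(12867 + g(-45)) = (260752 + 1081/837160)*(12867 + 348) = (218291145401/837160)*13215 = 576943497294843/167432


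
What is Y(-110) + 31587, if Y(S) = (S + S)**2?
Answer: 79987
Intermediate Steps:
Y(S) = 4*S**2 (Y(S) = (2*S)**2 = 4*S**2)
Y(-110) + 31587 = 4*(-110)**2 + 31587 = 4*12100 + 31587 = 48400 + 31587 = 79987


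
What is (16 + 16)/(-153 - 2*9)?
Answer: -32/171 ≈ -0.18713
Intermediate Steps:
(16 + 16)/(-153 - 2*9) = 32/(-153 - 18) = 32/(-171) = 32*(-1/171) = -32/171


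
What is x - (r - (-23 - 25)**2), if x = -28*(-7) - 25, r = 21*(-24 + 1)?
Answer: 2958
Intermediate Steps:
r = -483 (r = 21*(-23) = -483)
x = 171 (x = 196 - 25 = 171)
x - (r - (-23 - 25)**2) = 171 - (-483 - (-23 - 25)**2) = 171 - (-483 - 1*(-48)**2) = 171 - (-483 - 1*2304) = 171 - (-483 - 2304) = 171 - 1*(-2787) = 171 + 2787 = 2958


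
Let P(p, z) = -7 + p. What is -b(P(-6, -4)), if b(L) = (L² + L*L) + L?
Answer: -325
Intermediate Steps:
b(L) = L + 2*L² (b(L) = (L² + L²) + L = 2*L² + L = L + 2*L²)
-b(P(-6, -4)) = -(-7 - 6)*(1 + 2*(-7 - 6)) = -(-13)*(1 + 2*(-13)) = -(-13)*(1 - 26) = -(-13)*(-25) = -1*325 = -325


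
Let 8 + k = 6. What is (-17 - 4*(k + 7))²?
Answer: 1369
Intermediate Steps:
k = -2 (k = -8 + 6 = -2)
(-17 - 4*(k + 7))² = (-17 - 4*(-2 + 7))² = (-17 - 4*5)² = (-17 - 20)² = (-37)² = 1369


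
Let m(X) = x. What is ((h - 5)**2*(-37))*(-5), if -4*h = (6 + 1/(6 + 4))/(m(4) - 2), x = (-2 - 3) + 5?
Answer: 4252077/1280 ≈ 3321.9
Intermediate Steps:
x = 0 (x = -5 + 5 = 0)
m(X) = 0
h = 61/80 (h = -(6 + 1/(6 + 4))/(4*(0 - 2)) = -(6 + 1/10)/(4*(-2)) = -(6 + 1/10)*(-1)/(4*2) = -61*(-1)/(40*2) = -1/4*(-61/20) = 61/80 ≈ 0.76250)
((h - 5)**2*(-37))*(-5) = ((61/80 - 5)**2*(-37))*(-5) = ((-339/80)**2*(-37))*(-5) = ((114921/6400)*(-37))*(-5) = -4252077/6400*(-5) = 4252077/1280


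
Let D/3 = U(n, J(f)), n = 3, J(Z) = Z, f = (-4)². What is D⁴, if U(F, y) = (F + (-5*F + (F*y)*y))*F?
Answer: 2143172952781056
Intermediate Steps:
f = 16
U(F, y) = F*(-4*F + F*y²) (U(F, y) = (F + (-5*F + F*y²))*F = (-4*F + F*y²)*F = F*(-4*F + F*y²))
D = 6804 (D = 3*(3²*(-4 + 16²)) = 3*(9*(-4 + 256)) = 3*(9*252) = 3*2268 = 6804)
D⁴ = 6804⁴ = 2143172952781056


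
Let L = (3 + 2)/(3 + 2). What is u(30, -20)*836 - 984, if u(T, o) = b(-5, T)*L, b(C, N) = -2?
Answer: -2656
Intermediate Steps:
L = 1 (L = 5/5 = 5*(1/5) = 1)
u(T, o) = -2 (u(T, o) = -2*1 = -2)
u(30, -20)*836 - 984 = -2*836 - 984 = -1672 - 984 = -2656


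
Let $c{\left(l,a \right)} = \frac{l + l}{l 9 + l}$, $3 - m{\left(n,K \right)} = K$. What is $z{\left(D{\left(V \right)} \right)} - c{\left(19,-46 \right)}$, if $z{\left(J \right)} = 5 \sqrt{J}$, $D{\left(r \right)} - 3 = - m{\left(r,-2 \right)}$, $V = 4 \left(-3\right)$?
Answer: $- \frac{1}{5} + 5 i \sqrt{2} \approx -0.2 + 7.0711 i$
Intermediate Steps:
$m{\left(n,K \right)} = 3 - K$
$c{\left(l,a \right)} = \frac{1}{5}$ ($c{\left(l,a \right)} = \frac{2 l}{9 l + l} = \frac{2 l}{10 l} = 2 l \frac{1}{10 l} = \frac{1}{5}$)
$V = -12$
$D{\left(r \right)} = -2$ ($D{\left(r \right)} = 3 - \left(3 - -2\right) = 3 - \left(3 + 2\right) = 3 - 5 = -2$)
$z{\left(D{\left(V \right)} \right)} - c{\left(19,-46 \right)} = 5 \sqrt{-2} - \frac{1}{5} = 5 i \sqrt{2} - \frac{1}{5} = - \frac{1}{5} + 5 i \sqrt{2}$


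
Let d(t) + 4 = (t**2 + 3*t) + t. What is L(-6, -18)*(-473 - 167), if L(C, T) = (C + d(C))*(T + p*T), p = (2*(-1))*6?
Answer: -253440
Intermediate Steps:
p = -12 (p = -2*6 = -12)
d(t) = -4 + t**2 + 4*t (d(t) = -4 + ((t**2 + 3*t) + t) = -4 + (t**2 + 4*t) = -4 + t**2 + 4*t)
L(C, T) = -11*T*(-4 + C**2 + 5*C) (L(C, T) = (C + (-4 + C**2 + 4*C))*(T - 12*T) = (-4 + C**2 + 5*C)*(-11*T) = -11*T*(-4 + C**2 + 5*C))
L(-6, -18)*(-473 - 167) = (11*(-18)*(4 - 1*(-6)**2 - 5*(-6)))*(-473 - 167) = (11*(-18)*(4 - 1*36 + 30))*(-640) = (11*(-18)*(4 - 36 + 30))*(-640) = (11*(-18)*(-2))*(-640) = 396*(-640) = -253440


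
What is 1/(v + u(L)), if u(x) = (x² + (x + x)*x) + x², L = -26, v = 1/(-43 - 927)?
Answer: 970/2622879 ≈ 0.00036982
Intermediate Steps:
v = -1/970 (v = 1/(-970) = -1/970 ≈ -0.0010309)
u(x) = 4*x² (u(x) = (x² + (2*x)*x) + x² = (x² + 2*x²) + x² = 3*x² + x² = 4*x²)
1/(v + u(L)) = 1/(-1/970 + 4*(-26)²) = 1/(-1/970 + 4*676) = 1/(-1/970 + 2704) = 1/(2622879/970) = 970/2622879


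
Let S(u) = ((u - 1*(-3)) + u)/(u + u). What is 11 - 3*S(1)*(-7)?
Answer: 127/2 ≈ 63.500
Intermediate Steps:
S(u) = (3 + 2*u)/(2*u) (S(u) = ((u + 3) + u)/((2*u)) = ((3 + u) + u)*(1/(2*u)) = (3 + 2*u)*(1/(2*u)) = (3 + 2*u)/(2*u))
11 - 3*S(1)*(-7) = 11 - 3*(3/2 + 1)/1*(-7) = 11 - 3*5/2*(-7) = 11 - 15/2*(-7) = 11 + 105/2 = 127/2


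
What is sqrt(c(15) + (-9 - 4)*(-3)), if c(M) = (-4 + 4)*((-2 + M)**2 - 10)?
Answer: sqrt(39) ≈ 6.2450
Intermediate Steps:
c(M) = 0 (c(M) = 0*(-10 + (-2 + M)**2) = 0)
sqrt(c(15) + (-9 - 4)*(-3)) = sqrt(0 + (-9 - 4)*(-3)) = sqrt(0 - 13*(-3)) = sqrt(0 + 39) = sqrt(39)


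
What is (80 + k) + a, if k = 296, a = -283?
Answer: 93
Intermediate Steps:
(80 + k) + a = (80 + 296) - 283 = 376 - 283 = 93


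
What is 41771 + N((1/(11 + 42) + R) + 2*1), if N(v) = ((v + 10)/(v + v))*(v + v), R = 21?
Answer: 2215613/53 ≈ 41804.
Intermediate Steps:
N(v) = 10 + v (N(v) = ((10 + v)/((2*v)))*(2*v) = ((10 + v)*(1/(2*v)))*(2*v) = ((10 + v)/(2*v))*(2*v) = 10 + v)
41771 + N((1/(11 + 42) + R) + 2*1) = 41771 + (10 + ((1/(11 + 42) + 21) + 2*1)) = 41771 + (10 + ((1/53 + 21) + 2)) = 41771 + (10 + (1114/53 + 2)) = 41771 + (10 + 1220/53) = 41771 + 1750/53 = 2215613/53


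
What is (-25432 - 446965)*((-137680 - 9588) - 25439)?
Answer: 81586268679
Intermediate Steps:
(-25432 - 446965)*((-137680 - 9588) - 25439) = -472397*(-147268 - 25439) = -472397*(-172707) = 81586268679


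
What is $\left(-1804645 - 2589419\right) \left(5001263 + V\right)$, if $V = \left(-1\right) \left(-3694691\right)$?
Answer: $-38210578417056$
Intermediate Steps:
$V = 3694691$
$\left(-1804645 - 2589419\right) \left(5001263 + V\right) = \left(-1804645 - 2589419\right) \left(5001263 + 3694691\right) = \left(-4394064\right) 8695954 = -38210578417056$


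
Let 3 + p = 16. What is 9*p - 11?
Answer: 106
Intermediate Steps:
p = 13 (p = -3 + 16 = 13)
9*p - 11 = 9*13 - 11 = 117 - 11 = 106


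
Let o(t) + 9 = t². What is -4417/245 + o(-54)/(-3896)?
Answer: -2560121/136360 ≈ -18.775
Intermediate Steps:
o(t) = -9 + t²
-4417/245 + o(-54)/(-3896) = -4417/245 + (-9 + (-54)²)/(-3896) = -4417*1/245 + (-9 + 2916)*(-1/3896) = -631/35 + 2907*(-1/3896) = -631/35 - 2907/3896 = -2560121/136360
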